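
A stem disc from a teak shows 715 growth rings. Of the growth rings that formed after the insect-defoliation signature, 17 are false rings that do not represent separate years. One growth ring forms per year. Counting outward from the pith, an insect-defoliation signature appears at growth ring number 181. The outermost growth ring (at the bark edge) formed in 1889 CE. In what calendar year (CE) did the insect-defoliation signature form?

Between growth ring 181 and the bark edge there are 715 − 181 = 534 growth rings.
534 − 17 false = 517 true growth rings after the insect-defoliation signature.
Counting back 517 years from 1889 CE places the insect-defoliation signature in 1889 − 517 = 1372 CE.

1372 CE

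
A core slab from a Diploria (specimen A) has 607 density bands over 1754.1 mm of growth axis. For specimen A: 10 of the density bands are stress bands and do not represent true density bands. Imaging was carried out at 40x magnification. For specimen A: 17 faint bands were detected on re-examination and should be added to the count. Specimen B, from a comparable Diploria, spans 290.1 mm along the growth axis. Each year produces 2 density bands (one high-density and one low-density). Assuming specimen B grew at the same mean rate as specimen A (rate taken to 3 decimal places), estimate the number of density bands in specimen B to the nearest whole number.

Specimen A: correcting the raw count gives 607 − 10 + 17 = 614 true density bands.
Specimen A: with 2 density bands per year, 614 / 2 = 307 years.
A: 1754.1 mm over 307 years gives 1754.1 / 307 ≈ 5.714 mm per year.
Specimen B: 290.1 mm / 5.714 mm per year = 50.77 years; at 2 density bands per year that is 50.77 × 2 ≈ 102 density bands.

102 density bands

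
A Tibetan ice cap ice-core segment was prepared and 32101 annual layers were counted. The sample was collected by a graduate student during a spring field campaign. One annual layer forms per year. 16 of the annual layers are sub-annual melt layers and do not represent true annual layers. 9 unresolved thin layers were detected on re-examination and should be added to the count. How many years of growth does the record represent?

32094 years

True annual layer count = 32101 − 16 + 9 = 32094.
With a one-to-one annual layer periodicity this is 32094 years.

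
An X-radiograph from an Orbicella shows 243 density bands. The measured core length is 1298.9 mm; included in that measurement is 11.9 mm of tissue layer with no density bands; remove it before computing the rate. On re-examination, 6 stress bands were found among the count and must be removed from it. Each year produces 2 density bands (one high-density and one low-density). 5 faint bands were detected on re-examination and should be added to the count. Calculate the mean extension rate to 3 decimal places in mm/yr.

10.636 mm/yr

After corrections the count is 243 − 6 + 5 = 242 density bands.
242 density bands at 2 per year is 242 / 2 = 121 years.
The growth record spans 1298.9 − 11.9 = 1287.0 mm.
Extension rate ≈ 1287.0 / 121 = 10.636 mm/yr.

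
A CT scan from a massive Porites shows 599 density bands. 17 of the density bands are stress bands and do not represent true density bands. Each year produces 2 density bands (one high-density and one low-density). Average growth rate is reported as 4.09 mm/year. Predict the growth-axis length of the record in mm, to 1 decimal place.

Correcting the raw count gives 599 − 17 = 582 true density bands.
582 density bands at 2 per year is 582 / 2 = 291 years.
Length ≈ 4.09 × 291 = 1190.2 mm.

1190.2 mm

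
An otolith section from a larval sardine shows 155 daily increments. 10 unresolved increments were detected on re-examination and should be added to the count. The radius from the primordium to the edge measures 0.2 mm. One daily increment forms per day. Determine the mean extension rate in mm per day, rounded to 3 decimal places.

0.001 mm per day

Adjusted count: 155 + 10 = 165 daily increments.
Extension rate ≈ 0.2 / 165 = 0.001 mm per day.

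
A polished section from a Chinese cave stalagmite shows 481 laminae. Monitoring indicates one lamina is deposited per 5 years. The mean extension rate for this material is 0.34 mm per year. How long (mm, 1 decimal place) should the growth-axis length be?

At 5 years per lamina, 481 × 5 = 2405 years.
Length ≈ 0.34 × 2405 = 817.7 mm.

817.7 mm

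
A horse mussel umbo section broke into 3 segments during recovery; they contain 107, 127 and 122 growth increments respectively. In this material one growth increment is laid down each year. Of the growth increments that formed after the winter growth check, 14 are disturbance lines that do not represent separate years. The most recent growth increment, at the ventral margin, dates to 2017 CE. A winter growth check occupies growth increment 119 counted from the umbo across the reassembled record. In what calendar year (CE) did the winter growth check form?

Total growth increments = 107 + 127 + 122 = 356.
The winter growth check sits at growth increment 119 from the umbo, so 356 − 119 = 237 growth increments formed after it.
237 − 14 false = 223 true growth increments after the winter growth check.
Counting back 223 years from 2017 CE places the winter growth check in 2017 − 223 = 1794 CE.

1794 CE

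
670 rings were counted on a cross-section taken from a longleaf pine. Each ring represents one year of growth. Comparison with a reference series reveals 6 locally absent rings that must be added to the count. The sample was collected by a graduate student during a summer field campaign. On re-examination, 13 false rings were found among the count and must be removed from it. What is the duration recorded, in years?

Adjusted count: 670 − 13 + 6 = 663 rings.
One ring per year makes the duration 663 years.

663 yr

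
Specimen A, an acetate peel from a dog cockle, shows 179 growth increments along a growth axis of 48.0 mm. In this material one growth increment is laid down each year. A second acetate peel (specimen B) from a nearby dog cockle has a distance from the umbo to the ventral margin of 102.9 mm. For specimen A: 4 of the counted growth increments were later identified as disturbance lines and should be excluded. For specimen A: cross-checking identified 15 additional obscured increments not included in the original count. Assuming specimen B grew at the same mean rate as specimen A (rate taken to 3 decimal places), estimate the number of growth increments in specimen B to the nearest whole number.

407 growth increments

Specimen A: after corrections the count is 179 − 4 + 15 = 190 growth increments.
A: Extension rate ≈ 48.0 / 190 = 0.253 mm per year.
Specimen B: 102.9 mm / 0.253 mm per year = 406.72 years ≈ 407 growth increments.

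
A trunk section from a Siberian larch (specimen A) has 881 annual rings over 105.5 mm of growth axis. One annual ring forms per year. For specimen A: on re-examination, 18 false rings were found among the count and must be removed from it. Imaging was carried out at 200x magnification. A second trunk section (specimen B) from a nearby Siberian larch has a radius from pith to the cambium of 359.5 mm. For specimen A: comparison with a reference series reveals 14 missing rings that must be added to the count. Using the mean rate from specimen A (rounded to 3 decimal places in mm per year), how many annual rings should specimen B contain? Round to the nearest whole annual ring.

Specimen A: true annual ring count = 881 − 18 + 14 = 877.
A: Extension rate ≈ 105.5 / 877 = 0.120 mm/yr.
B spans 359.5 / 0.120 = 2995.83 years ≈ 2996 annual rings.

2996 annual rings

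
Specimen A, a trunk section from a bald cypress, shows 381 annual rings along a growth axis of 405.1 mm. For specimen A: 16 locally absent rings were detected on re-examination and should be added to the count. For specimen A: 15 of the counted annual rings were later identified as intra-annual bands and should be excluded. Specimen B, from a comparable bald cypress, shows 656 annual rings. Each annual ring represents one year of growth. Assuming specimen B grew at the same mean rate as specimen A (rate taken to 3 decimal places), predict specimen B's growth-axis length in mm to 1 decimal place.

Specimen A: true annual ring count = 381 − 15 + 16 = 382.
A: Mean rate = 405.1 mm / 382 years ≈ 1.060 mm per year.
B's length ≈ 1.060 × 656 = 695.4 mm.

695.4 mm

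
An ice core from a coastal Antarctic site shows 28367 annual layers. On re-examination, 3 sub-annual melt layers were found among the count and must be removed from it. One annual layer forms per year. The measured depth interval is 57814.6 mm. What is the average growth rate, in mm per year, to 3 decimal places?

Correcting the raw count gives 28367 − 3 = 28364 true annual layers.
Mean rate = 57814.6 mm / 28364 years ≈ 2.038 mm per year.

2.038 mm per year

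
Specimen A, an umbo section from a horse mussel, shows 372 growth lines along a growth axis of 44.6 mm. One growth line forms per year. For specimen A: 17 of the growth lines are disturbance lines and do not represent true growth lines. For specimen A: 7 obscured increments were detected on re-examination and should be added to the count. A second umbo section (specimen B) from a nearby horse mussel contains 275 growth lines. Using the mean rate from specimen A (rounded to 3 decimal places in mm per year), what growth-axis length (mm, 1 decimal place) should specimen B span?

33.8 mm

Specimen A: correcting the raw count gives 372 − 17 + 7 = 362 true growth lines.
A: 44.6 mm over 362 years gives 44.6 / 362 ≈ 0.123 mm/yr.
B's length ≈ 0.123 × 275 = 33.8 mm.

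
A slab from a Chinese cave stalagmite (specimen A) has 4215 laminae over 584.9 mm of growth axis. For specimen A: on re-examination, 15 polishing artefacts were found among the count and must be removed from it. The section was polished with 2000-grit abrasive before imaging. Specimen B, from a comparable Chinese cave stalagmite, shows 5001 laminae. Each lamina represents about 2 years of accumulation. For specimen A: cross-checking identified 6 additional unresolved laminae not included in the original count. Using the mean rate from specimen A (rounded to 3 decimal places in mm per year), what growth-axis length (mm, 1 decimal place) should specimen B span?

700.1 mm

Specimen A: after corrections the count is 4215 − 15 + 6 = 4206 laminae.
Specimen A: 4206 laminae at 2 years each span 4206 × 2 = 8412 years.
A: Mean rate = 584.9 mm / 8412 years ≈ 0.070 mm per year.
Specimen B: 5001 laminae at 2 years each span 5001 × 2 = 10002 years. For B, 0.070 mm/year × 10002 years = 700.1 mm.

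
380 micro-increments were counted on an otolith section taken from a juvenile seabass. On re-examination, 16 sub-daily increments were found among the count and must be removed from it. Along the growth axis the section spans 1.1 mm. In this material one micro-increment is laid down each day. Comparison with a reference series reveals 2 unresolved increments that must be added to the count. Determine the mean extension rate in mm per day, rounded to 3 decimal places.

After corrections the count is 380 − 16 + 2 = 366 micro-increments.
1.1 mm over 366 days gives 1.1 / 366 ≈ 0.003 mm per day.

0.003 mm per day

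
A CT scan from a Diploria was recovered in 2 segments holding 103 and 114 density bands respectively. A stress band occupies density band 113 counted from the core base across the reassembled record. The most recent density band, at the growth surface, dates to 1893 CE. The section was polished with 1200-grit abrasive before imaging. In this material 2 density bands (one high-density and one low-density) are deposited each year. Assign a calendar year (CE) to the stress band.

1841 CE

Total density bands = 103 + 114 = 217.
The stress band sits at density band 113 from the core base, so 217 − 113 = 104 density bands formed after it.
Dividing by 2 density bands per year: 104 / 2 = 52 years.
The density band at the growth surface is 1893 CE, so the stress band dates to 1893 − 52 = 1841 CE.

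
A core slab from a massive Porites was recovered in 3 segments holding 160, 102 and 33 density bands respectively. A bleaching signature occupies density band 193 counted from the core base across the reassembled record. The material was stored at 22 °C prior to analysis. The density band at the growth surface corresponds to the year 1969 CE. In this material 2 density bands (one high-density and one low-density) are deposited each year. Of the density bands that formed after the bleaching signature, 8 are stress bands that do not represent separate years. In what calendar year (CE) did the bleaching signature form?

Total density bands = 160 + 102 + 33 = 295.
295 − 193 = 102 density bands lie beyond the bleaching signature toward the growth surface.
Excluding 8 false density bands: 102 − 8 = 94.
Dividing by 2 density bands per year: 94 / 2 = 47 years.
1969 − 47 = 1922 CE.

1922 CE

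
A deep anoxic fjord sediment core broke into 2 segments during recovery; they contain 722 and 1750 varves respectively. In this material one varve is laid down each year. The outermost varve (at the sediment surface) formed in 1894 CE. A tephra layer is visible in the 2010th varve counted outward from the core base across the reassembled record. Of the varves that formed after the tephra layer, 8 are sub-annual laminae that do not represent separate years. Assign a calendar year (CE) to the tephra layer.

1440 CE

Total varves = 722 + 1750 = 2472.
The tephra layer sits at varve 2010 from the core base, so 2472 − 2010 = 462 varves formed after it.
462 − 8 false = 454 true varves after the tephra layer.
Counting back 454 years from 1894 CE places the tephra layer in 1894 − 454 = 1440 CE.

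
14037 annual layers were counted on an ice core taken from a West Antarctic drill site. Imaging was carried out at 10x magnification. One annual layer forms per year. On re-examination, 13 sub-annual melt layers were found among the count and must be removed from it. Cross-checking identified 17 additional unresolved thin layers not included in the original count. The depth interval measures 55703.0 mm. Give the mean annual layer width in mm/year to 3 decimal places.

3.967 mm/year

Adjusted count: 14037 − 13 + 17 = 14041 annual layers.
Extension rate ≈ 55703.0 / 14041 = 3.967 mm/year.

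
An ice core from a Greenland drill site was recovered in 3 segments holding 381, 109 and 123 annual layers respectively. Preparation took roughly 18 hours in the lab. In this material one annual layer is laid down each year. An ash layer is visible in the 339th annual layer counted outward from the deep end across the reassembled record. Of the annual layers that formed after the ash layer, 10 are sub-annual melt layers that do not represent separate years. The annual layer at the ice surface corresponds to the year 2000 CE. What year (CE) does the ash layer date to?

1736 CE

Total annual layers = 381 + 109 + 123 = 613.
Between annual layer 339 and the ice surface there are 613 − 339 = 274 annual layers.
274 − 10 false = 264 true annual layers after the ash layer.
The annual layer at the ice surface is 2000 CE, so the ash layer dates to 2000 − 264 = 1736 CE.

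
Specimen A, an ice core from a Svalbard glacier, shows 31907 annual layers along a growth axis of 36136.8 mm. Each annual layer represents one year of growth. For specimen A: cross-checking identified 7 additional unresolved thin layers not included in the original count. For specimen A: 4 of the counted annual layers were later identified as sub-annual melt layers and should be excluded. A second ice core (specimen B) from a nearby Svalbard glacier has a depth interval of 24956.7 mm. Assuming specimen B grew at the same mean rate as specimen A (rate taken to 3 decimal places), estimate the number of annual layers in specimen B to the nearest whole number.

Specimen A: true annual layer count = 31907 − 4 + 7 = 31910.
A: 36136.8 mm over 31910 years gives 36136.8 / 31910 ≈ 1.132 mm per year.
B spans 24956.7 / 1.132 = 22046.55 years ≈ 22047 annual layers.

22047 annual layers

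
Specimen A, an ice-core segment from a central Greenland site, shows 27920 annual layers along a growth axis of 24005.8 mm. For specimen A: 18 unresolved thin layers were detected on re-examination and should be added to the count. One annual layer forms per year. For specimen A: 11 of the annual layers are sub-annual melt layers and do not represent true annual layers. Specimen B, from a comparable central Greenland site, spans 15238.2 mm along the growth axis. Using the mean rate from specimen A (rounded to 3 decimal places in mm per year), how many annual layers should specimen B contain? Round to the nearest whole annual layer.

17719 annual layers

Specimen A: after corrections the count is 27920 − 11 + 18 = 27927 annual layers.
A: 24005.8 mm over 27927 years gives 24005.8 / 27927 ≈ 0.860 mm/year.
Specimen B: 15238.2 mm / 0.860 mm per year = 17718.84 years ≈ 17719 annual layers.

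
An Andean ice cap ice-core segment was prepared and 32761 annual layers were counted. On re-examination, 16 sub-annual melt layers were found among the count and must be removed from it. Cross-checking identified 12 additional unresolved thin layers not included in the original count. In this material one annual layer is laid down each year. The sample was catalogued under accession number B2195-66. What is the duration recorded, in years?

32757 years

After corrections the count is 32761 − 16 + 12 = 32757 annual layers.
One annual layer per year makes the duration 32757 years.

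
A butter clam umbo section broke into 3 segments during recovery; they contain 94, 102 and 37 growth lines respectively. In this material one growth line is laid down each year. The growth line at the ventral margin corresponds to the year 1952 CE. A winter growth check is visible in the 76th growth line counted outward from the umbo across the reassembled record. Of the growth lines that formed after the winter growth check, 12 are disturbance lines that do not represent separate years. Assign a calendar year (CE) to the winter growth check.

Total growth lines = 94 + 102 + 37 = 233.
The winter growth check sits at growth line 76 from the umbo, so 233 − 76 = 157 growth lines formed after it.
Excluding 12 false growth lines: 157 − 12 = 145.
Counting back 145 years from 1952 CE places the winter growth check in 1952 − 145 = 1807 CE.

1807 CE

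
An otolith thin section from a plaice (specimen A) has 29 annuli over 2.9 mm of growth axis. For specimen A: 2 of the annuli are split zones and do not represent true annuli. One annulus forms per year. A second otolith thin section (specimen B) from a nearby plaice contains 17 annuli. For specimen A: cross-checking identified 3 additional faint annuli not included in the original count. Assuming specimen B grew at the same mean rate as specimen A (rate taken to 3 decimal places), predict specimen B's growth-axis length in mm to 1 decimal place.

1.6 mm

Specimen A: adjusted count: 29 − 2 + 3 = 30 annuli.
A: Mean rate = 2.9 mm / 30 years ≈ 0.097 mm per year.
For B, 0.097 mm/year × 17 years = 1.6 mm.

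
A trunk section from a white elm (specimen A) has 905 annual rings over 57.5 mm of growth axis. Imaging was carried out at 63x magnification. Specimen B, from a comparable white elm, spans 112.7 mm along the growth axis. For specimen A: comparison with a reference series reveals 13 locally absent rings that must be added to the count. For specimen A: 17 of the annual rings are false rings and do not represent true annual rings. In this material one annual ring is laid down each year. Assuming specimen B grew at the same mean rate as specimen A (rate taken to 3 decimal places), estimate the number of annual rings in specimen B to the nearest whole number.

1761 annual rings

Specimen A: true annual ring count = 905 − 17 + 13 = 901.
A: 57.5 mm over 901 years gives 57.5 / 901 ≈ 0.064 mm per year.
For B, 112.7 / 0.064 = 1760.94 years ≈ 1761 annual rings.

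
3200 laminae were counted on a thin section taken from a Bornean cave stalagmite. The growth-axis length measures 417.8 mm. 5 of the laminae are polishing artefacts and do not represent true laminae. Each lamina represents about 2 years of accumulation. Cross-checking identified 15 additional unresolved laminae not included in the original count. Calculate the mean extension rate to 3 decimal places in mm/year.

0.065 mm/year

True lamina count = 3200 − 5 + 15 = 3210.
Multiplying by 2 years per lamina: 3210 × 2 = 6420 years.
417.8 mm over 6420 years gives 417.8 / 6420 ≈ 0.065 mm/year.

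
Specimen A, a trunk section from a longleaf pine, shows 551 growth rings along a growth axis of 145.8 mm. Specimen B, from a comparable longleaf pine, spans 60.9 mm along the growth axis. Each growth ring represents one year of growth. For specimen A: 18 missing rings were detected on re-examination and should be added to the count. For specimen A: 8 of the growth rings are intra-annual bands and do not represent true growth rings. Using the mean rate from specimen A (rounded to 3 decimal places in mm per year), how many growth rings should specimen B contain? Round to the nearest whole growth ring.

234 growth rings

Specimen A: adjusted count: 551 − 8 + 18 = 561 growth rings.
A: 145.8 mm over 561 years gives 145.8 / 561 ≈ 0.260 mm/year.
B spans 60.9 / 0.260 = 234.23 years ≈ 234 growth rings.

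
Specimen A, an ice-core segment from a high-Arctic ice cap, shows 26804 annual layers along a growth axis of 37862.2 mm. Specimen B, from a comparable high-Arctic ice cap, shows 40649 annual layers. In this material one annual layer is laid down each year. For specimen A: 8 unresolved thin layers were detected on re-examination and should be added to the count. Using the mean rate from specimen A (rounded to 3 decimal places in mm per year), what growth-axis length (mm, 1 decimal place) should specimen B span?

Specimen A: after corrections the count is 26804 + 8 = 26812 annual layers.
A: Mean rate = 37862.2 mm / 26812 years ≈ 1.412 mm per year.
For B, 1.412 mm/year × 40649 years = 57396.4 mm.

57396.4 mm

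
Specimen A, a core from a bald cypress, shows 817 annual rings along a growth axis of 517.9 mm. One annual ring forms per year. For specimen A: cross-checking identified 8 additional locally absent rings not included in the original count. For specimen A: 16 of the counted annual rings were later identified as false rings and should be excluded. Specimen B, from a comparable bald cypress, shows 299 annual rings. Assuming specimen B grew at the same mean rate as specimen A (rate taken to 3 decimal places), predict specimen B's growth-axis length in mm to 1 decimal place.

Specimen A: after corrections the count is 817 − 16 + 8 = 809 annual rings.
A: Mean rate = 517.9 mm / 809 years ≈ 0.640 mm/yr.
Length of B = 0.640 × 299 = 191.4 mm.

191.4 mm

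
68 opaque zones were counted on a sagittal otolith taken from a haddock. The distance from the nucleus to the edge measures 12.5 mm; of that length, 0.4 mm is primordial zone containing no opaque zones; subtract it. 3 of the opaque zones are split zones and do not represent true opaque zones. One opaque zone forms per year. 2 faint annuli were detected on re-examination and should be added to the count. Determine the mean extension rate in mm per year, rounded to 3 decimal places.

0.181 mm per year

True opaque zone count = 68 − 3 + 2 = 67.
Net length = 12.5 − 0.4 = 12.1 mm.
Mean rate = 12.1 mm / 67 years ≈ 0.181 mm per year.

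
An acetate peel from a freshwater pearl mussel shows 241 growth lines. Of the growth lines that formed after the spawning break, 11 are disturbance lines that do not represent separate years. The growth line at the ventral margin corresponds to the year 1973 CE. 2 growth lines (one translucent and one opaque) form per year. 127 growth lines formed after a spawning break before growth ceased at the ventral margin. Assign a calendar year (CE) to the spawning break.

127 growth lines post-date the spawning break.
127 − 11 false = 116 true growth lines after the spawning break.
With 2 growth lines per year, 116 / 2 = 58 years.
1973 − 58 = 1915 CE.

1915 CE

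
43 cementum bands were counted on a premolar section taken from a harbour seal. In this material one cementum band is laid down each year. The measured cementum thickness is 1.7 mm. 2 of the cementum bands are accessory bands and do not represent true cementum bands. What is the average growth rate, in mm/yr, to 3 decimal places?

0.041 mm/yr

True cementum band count = 43 − 2 = 41.
Mean rate = 1.7 mm / 41 years ≈ 0.041 mm/yr.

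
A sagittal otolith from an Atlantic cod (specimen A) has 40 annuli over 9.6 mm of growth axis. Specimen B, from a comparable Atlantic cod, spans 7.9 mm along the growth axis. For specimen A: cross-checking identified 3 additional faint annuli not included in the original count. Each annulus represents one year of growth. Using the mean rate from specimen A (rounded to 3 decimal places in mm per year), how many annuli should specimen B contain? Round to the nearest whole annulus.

Specimen A: adjusted count: 40 + 3 = 43 annuli.
A: Mean rate = 9.6 mm / 43 years ≈ 0.223 mm per year.
Specimen B: 7.9 mm / 0.223 mm per year = 35.43 years ≈ 35 annuli.

35 annuli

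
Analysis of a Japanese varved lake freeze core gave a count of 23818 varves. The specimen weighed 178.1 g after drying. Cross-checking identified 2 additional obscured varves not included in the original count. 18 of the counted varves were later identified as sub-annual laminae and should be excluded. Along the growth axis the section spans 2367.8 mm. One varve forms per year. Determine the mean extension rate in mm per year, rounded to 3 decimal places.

After corrections the count is 23818 − 18 + 2 = 23802 varves.
2367.8 mm over 23802 years gives 2367.8 / 23802 ≈ 0.099 mm per year.

0.099 mm per year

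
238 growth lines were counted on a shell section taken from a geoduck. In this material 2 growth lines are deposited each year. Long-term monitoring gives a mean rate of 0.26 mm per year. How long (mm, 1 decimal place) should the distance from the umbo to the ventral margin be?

30.9 mm

238 growth lines at 2 per year is 238 / 2 = 119 years.
Length ≈ 0.26 × 119 = 30.9 mm.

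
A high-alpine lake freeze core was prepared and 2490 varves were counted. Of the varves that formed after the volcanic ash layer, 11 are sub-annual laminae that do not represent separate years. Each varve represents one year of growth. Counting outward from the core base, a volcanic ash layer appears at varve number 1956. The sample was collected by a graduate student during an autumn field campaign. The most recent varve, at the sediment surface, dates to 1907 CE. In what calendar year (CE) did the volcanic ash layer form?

1384 CE

The volcanic ash layer sits at varve 1956 from the core base, so 2490 − 1956 = 534 varves formed after it.
Excluding 11 false varves: 534 − 11 = 523.
1907 − 523 = 1384 CE.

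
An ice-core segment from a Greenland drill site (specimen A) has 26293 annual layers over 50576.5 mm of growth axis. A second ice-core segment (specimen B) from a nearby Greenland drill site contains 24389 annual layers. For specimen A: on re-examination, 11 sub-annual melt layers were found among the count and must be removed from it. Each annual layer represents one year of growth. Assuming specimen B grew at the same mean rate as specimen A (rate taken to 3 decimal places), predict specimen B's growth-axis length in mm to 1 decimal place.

Specimen A: correcting the raw count gives 26293 − 11 = 26282 true annual layers.
A: Extension rate ≈ 50576.5 / 26282 = 1.924 mm/year.
B's length ≈ 1.924 × 24389 = 46924.4 mm.

46924.4 mm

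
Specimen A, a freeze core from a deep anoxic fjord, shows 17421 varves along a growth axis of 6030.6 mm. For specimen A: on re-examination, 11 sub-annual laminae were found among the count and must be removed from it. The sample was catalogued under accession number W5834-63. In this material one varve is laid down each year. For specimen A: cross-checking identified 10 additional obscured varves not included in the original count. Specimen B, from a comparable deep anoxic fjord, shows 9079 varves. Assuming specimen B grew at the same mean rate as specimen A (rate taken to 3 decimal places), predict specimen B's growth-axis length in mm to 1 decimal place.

Specimen A: adjusted count: 17421 − 11 + 10 = 17420 varves.
A: Mean rate = 6030.6 mm / 17420 years ≈ 0.346 mm/year.
For B, 0.346 mm/year × 9079 years = 3141.3 mm.

3141.3 mm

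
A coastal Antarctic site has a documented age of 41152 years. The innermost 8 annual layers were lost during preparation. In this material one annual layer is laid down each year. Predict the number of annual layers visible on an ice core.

41144 annual layers

Expected annual layers over 41152 years: 41152.
Less the 8 uncaptured annual layers: 41152 − 8 = 41144.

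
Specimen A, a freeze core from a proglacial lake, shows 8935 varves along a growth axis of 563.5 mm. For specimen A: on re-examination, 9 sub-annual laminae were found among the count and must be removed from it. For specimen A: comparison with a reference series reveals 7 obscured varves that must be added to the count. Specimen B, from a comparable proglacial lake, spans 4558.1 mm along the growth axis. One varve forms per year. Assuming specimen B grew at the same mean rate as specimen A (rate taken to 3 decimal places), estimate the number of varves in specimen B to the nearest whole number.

72351 varves

Specimen A: adjusted count: 8935 − 9 + 7 = 8933 varves.
A: Extension rate ≈ 563.5 / 8933 = 0.063 mm/yr.
For B, 4558.1 / 0.063 = 72350.79 years ≈ 72351 varves.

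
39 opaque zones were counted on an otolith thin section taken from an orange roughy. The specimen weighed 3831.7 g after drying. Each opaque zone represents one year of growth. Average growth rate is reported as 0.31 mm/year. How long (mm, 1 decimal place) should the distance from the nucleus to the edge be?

12.1 mm

The record spans 39 years at 0.31 mm per year.
Predicted length = 0.31 mm/year × 39 years = 12.1 mm.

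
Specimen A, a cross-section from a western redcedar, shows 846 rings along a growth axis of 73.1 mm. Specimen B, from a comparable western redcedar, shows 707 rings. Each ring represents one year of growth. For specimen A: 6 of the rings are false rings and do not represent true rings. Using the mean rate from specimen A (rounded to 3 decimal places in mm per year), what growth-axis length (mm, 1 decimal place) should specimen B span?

Specimen A: adjusted count: 846 − 6 = 840 rings.
A: 73.1 mm over 840 years gives 73.1 / 840 ≈ 0.087 mm/yr.
Length of B = 0.087 × 707 = 61.5 mm.

61.5 mm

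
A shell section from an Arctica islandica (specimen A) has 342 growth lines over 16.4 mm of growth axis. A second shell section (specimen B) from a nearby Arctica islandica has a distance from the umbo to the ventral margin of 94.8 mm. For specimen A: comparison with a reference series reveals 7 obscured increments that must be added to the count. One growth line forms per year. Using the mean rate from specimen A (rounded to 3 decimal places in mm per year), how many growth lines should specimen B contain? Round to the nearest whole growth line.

2017 growth lines

Specimen A: true growth line count = 342 + 7 = 349.
A: 16.4 mm over 349 years gives 16.4 / 349 ≈ 0.047 mm/yr.
Specimen B: 94.8 mm / 0.047 mm per year = 2017.02 years ≈ 2017 growth lines.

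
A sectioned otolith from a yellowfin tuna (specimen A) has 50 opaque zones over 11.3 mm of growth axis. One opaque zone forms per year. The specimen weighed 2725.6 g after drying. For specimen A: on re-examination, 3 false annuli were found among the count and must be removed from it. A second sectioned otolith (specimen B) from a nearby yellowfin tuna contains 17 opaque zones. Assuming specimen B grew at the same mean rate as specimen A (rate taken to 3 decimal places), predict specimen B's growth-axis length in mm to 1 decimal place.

4.1 mm

Specimen A: after corrections the count is 50 − 3 = 47 opaque zones.
A: 11.3 mm over 47 years gives 11.3 / 47 ≈ 0.240 mm/year.
For B, 0.240 mm/year × 17 years = 4.1 mm.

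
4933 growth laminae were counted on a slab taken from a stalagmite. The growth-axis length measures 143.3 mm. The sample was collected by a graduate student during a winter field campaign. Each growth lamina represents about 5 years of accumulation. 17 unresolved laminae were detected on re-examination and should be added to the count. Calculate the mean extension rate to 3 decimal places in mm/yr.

0.006 mm/yr

After corrections the count is 4933 + 17 = 4950 growth laminae.
4950 growth laminae at 5 years each span 4950 × 5 = 24750 years.
Mean rate = 143.3 mm / 24750 years ≈ 0.006 mm/yr.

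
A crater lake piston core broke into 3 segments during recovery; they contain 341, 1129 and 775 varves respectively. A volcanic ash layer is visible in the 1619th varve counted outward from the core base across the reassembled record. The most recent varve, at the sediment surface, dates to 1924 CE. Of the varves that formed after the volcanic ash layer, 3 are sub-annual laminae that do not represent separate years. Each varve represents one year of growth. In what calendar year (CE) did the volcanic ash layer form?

1301 CE

Total varves = 341 + 1129 + 775 = 2245.
The volcanic ash layer sits at varve 1619 from the core base, so 2245 − 1619 = 626 varves formed after it.
626 − 3 false = 623 true varves after the volcanic ash layer.
The varve at the sediment surface is 1924 CE, so the volcanic ash layer dates to 1924 − 623 = 1301 CE.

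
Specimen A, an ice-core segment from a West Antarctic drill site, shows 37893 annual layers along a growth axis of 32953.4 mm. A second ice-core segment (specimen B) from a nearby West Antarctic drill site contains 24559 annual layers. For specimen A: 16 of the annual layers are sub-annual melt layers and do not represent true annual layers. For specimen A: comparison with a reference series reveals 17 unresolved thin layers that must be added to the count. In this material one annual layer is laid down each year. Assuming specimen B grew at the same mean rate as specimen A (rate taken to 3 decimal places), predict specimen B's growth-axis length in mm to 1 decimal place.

Specimen A: after corrections the count is 37893 − 16 + 17 = 37894 annual layers.
A: Mean rate = 32953.4 mm / 37894 years ≈ 0.870 mm/year.
For B, 0.870 mm/year × 24559 years = 21366.3 mm.

21366.3 mm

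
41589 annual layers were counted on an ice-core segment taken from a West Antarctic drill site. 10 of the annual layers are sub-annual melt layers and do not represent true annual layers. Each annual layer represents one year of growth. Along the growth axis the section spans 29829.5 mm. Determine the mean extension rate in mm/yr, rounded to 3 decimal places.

True annual layer count = 41589 − 10 = 41579.
29829.5 mm over 41579 years gives 29829.5 / 41579 ≈ 0.717 mm/yr.

0.717 mm/yr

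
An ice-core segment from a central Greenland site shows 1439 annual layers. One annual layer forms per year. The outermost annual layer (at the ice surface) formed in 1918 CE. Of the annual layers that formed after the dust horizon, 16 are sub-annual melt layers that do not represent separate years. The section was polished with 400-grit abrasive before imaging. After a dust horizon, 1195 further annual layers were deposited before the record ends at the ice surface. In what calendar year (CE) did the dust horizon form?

There are 1195 annual layers younger than the dust horizon.
Removing the 16 false annual layers leaves 1195 − 16 = 1179 true annual layers beyond the dust horizon.
1918 − 1179 = 739 CE.

739 CE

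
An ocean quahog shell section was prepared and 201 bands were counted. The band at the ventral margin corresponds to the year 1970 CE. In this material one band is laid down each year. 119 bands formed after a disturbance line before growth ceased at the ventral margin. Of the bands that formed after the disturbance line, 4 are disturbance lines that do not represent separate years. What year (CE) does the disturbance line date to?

119 bands formed after the disturbance line.
119 − 4 false = 115 true bands after the disturbance line.
Counting back 115 years from 1970 CE places the disturbance line in 1970 − 115 = 1855 CE.

1855 CE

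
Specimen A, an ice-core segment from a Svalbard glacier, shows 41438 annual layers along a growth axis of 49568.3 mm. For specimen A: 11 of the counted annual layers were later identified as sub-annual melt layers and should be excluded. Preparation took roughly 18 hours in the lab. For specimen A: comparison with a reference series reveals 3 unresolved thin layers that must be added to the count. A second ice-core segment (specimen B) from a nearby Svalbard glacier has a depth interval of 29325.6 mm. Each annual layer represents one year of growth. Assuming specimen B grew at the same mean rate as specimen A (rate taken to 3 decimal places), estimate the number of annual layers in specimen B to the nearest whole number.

Specimen A: adjusted count: 41438 − 11 + 3 = 41430 annual layers.
A: Mean rate = 49568.3 mm / 41430 years ≈ 1.196 mm/yr.
Specimen B: 29325.6 mm / 1.196 mm per year = 24519.73 years ≈ 24520 annual layers.

24520 annual layers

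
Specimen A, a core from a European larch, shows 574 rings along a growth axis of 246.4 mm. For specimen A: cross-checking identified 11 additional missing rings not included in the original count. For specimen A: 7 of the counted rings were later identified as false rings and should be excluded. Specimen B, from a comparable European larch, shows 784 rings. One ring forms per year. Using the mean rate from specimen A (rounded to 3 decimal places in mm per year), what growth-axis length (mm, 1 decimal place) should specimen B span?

334.0 mm

Specimen A: true ring count = 574 − 7 + 11 = 578.
A: Extension rate ≈ 246.4 / 578 = 0.426 mm per year.
Length of B = 0.426 × 784 = 334.0 mm.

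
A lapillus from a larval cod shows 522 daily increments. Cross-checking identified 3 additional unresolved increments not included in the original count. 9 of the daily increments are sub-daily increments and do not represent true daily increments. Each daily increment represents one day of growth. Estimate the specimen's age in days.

516 days

Correcting the raw count gives 522 − 9 + 3 = 516 true daily increments.
At one daily increment per day, that is 516 days.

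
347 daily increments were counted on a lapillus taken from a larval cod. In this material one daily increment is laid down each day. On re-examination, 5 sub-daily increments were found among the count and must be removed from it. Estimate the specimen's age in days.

342 days

After corrections the count is 347 − 5 = 342 daily increments.
With a one-to-one daily increment periodicity this is 342 days.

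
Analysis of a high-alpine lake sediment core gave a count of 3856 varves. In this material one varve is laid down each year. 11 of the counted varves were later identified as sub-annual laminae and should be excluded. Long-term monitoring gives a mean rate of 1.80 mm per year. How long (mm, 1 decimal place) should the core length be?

Adjusted count: 3856 − 11 = 3845 varves.
3845 years at 1.80 mm/year gives 1.80 × 3845 = 6921.0 mm.

6921.0 mm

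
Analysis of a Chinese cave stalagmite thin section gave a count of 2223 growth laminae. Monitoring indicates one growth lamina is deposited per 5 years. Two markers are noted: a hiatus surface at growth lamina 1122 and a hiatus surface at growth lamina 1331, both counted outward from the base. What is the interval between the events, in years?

1045 years

1331 − 1122 = 209 growth laminae lie between the two events.
At 5 years per growth lamina, 209 × 5 = 1045 years.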